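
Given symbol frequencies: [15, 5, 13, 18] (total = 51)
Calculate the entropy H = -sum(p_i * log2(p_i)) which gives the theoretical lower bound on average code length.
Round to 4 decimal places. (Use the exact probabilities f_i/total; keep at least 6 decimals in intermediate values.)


Per-symbol terms -p_i * log2(p_i) with p_i = f_i/51:
  p = 15/51 = 0.294118: log2(p) = -1.765535, -p*log2(p) = 0.519275
  p = 5/51 = 0.098039: log2(p) = -3.350497, -p*log2(p) = 0.328480
  p = 13/51 = 0.254902: log2(p) = -1.971986, -p*log2(p) = 0.502663
  p = 18/51 = 0.352941: log2(p) = -1.502500, -p*log2(p) = 0.530294
H = 0.519275 + 0.328480 + 0.502663 + 0.530294 = 1.880712

H = 1.8807 bits/symbol


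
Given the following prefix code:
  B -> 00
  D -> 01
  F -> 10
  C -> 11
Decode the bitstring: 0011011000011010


Decoding step by step:
Bits 00 -> B
Bits 11 -> C
Bits 01 -> D
Bits 10 -> F
Bits 00 -> B
Bits 01 -> D
Bits 10 -> F
Bits 10 -> F


Decoded message: BCDFBDFF


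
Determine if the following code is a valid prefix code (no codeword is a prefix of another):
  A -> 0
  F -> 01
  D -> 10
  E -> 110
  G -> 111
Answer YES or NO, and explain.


Checking each pair (does one codeword prefix another?):
  A='0' vs F='01': prefix -- VIOLATION

NO -- this is NOT a valid prefix code. A (0) is a prefix of F (01).


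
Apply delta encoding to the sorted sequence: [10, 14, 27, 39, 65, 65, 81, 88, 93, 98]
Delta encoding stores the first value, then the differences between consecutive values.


First value: 10
Deltas:
  14 - 10 = 4
  27 - 14 = 13
  39 - 27 = 12
  65 - 39 = 26
  65 - 65 = 0
  81 - 65 = 16
  88 - 81 = 7
  93 - 88 = 5
  98 - 93 = 5


Delta encoded: [10, 4, 13, 12, 26, 0, 16, 7, 5, 5]


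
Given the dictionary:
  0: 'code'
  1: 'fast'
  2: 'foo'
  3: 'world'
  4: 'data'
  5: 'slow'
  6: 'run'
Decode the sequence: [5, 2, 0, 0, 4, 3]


Look up each index in the dictionary:
  5 -> 'slow'
  2 -> 'foo'
  0 -> 'code'
  0 -> 'code'
  4 -> 'data'
  3 -> 'world'

Decoded: "slow foo code code data world"


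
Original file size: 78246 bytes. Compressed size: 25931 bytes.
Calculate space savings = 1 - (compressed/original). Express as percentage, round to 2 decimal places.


ratio = compressed/original = 25931/78246 = 0.331404
savings = 1 - ratio = 1 - 0.331404 = 0.668596
as a percentage: 0.668596 * 100 = 66.86%

Space savings = 1 - 25931/78246 = 66.86%


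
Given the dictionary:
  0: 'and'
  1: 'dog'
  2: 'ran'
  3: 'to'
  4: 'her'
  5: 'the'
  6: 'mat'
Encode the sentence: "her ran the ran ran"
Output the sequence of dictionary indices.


Look up each word in the dictionary:
  'her' -> 4
  'ran' -> 2
  'the' -> 5
  'ran' -> 2
  'ran' -> 2

Encoded: [4, 2, 5, 2, 2]


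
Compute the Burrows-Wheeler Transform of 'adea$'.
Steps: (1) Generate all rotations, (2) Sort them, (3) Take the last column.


Rotations (sorted):
  0: $adea -> last char: a
  1: a$ade -> last char: e
  2: adea$ -> last char: $
  3: dea$a -> last char: a
  4: ea$ad -> last char: d


BWT = ae$ad


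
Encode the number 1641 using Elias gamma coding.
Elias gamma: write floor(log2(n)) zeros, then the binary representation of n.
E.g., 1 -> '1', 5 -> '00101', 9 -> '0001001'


num_bits = floor(log2(1641)) + 1 = 11
leading_zeros = num_bits - 1 = 10
binary(1641) = 11001101001

Elias gamma(1641) = '0000000000' + '11001101001' = 000000000011001101001 (21 bits)


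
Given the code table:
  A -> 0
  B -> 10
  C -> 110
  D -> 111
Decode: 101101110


Decoding:
10 -> B
110 -> C
111 -> D
0 -> A


Result: BCDA


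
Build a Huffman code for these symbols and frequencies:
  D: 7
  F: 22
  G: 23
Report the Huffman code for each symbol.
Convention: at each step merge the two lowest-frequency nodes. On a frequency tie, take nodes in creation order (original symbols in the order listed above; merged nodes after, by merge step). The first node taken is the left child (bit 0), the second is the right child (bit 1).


Huffman tree construction:
Step 1: Merge D(7) + F(22) = 29
Step 2: Merge G(23) + (D+F)(29) = 52
Read each symbol's code off the tree from the root (left child = 0, right child = 1).

Codes:
  D: 10 (length 2)
  F: 11 (length 2)
  G: 0 (length 1)
Average code length: 81/52 = 1.5577 bits/symbol


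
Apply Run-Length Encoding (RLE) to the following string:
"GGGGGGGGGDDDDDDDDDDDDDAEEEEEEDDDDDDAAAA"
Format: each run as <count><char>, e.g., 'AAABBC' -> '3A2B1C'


Scanning runs left to right:
  i=0: run of 'G' x 9 -> '9G'
  i=9: run of 'D' x 13 -> '13D'
  i=22: run of 'A' x 1 -> '1A'
  i=23: run of 'E' x 6 -> '6E'
  i=29: run of 'D' x 6 -> '6D'
  i=35: run of 'A' x 4 -> '4A'

RLE = 9G13D1A6E6D4A


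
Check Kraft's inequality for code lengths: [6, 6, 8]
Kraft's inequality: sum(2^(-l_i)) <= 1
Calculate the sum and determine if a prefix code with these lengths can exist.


Sum = 2^(-6) + 2^(-6) + 2^(-8)
    = 0.015625 + 0.015625 + 0.00390625
    = 9/256 = 0.03515625
Since 0.03515625 <= 1, Kraft's inequality IS satisfied.
A prefix code with these lengths CAN exist.

Kraft sum = 0.03515625. Satisfied.


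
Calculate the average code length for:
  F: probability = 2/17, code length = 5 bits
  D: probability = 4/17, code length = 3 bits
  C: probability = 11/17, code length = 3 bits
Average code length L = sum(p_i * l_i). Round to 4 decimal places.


Weighted contributions p_i * l_i:
  F: (2/17) * 5 = 10/17
  D: (4/17) * 3 = 12/17
  C: (11/17) * 3 = 33/17
Sum = (10 + 12 + 33)/17 = 55/17

L = 55/17 = 3.2353 bits/symbol


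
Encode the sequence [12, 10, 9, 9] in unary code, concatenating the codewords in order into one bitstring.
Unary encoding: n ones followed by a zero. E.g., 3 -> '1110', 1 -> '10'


Encode each number as n ones followed by a terminating 0:
  12 -> 1111111111110 (13 bits)
  10 -> 11111111110 (11 bits)
  9 -> 1111111110 (10 bits)
  9 -> 1111111110 (10 bits)
Total length = 13 + 11 + 10 + 10 = 44 bits.

Unary([12, 10, 9, 9]) = 11111111111101111111111011111111101111111110 (44 bits)


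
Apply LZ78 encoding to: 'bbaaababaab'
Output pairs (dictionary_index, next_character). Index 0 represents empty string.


LZ78 encoding steps:
Dictionary: {0: ''}
Step 1: w='' (idx 0), next='b' -> output (0, 'b'), add 'b' as idx 1
Step 2: w='b' (idx 1), next='a' -> output (1, 'a'), add 'ba' as idx 2
Step 3: w='' (idx 0), next='a' -> output (0, 'a'), add 'a' as idx 3
Step 4: w='a' (idx 3), next='b' -> output (3, 'b'), add 'ab' as idx 4
Step 5: w='ab' (idx 4), next='a' -> output (4, 'a'), add 'aba' as idx 5
Step 6: w='ab' (idx 4), end of input -> output (4, '')


Encoded: [(0, 'b'), (1, 'a'), (0, 'a'), (3, 'b'), (4, 'a'), (4, '')]


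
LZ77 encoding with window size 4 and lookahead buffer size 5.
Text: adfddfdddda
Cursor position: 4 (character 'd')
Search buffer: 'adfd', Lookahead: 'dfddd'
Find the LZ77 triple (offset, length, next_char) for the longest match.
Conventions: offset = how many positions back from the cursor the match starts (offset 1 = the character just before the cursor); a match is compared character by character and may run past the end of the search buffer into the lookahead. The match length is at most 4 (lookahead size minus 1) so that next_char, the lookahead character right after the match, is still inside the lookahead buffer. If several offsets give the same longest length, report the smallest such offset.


Try each offset into the search buffer:
  offset=1 (pos 3, char 'd'): match length 1
  offset=2 (pos 2, char 'f'): match length 0
  offset=3 (pos 1, char 'd'): match length 4
  offset=4 (pos 0, char 'a'): match length 0
Longest match has length 4 at offset 3.
next_char = character at position 4 + 4 = 8 -> 'd'

Best match: offset=3, length=4 (matching 'dfdd' starting at position 1)
LZ77 triple: (3, 4, 'd')


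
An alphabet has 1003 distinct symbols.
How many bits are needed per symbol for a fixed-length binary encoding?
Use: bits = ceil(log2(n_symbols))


log2(1003) = 9.9701
Bracket: 2^9 = 512 < 1003 <= 2^10 = 1024
So ceil(log2(1003)) = 10

bits = ceil(log2(1003)) = ceil(9.9701) = 10 bits


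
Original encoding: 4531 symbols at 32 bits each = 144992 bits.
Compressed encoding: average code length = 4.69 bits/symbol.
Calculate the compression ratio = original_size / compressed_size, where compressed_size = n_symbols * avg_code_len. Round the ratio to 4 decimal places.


original_size = n_symbols * orig_bits = 4531 * 32 = 144992 bits
compressed_size = n_symbols * avg_code_len = 4531 * 4.69 = 21250.39 bits
ratio = original_size / compressed_size = 144992 / 21250.39 = 6.823

Compression ratio = 6.823


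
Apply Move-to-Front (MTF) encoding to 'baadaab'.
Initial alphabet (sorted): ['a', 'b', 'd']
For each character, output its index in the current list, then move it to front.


MTF encoding:
'b': index 1 in ['a', 'b', 'd'] -> ['b', 'a', 'd']
'a': index 1 in ['b', 'a', 'd'] -> ['a', 'b', 'd']
'a': index 0 in ['a', 'b', 'd'] -> ['a', 'b', 'd']
'd': index 2 in ['a', 'b', 'd'] -> ['d', 'a', 'b']
'a': index 1 in ['d', 'a', 'b'] -> ['a', 'd', 'b']
'a': index 0 in ['a', 'd', 'b'] -> ['a', 'd', 'b']
'b': index 2 in ['a', 'd', 'b'] -> ['b', 'a', 'd']


Output: [1, 1, 0, 2, 1, 0, 2]


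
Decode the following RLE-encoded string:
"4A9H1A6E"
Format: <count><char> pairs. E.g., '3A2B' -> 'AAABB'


Expanding each <count><char> pair:
  4A -> 'AAAA'
  9H -> 'HHHHHHHHH'
  1A -> 'A'
  6E -> 'EEEEEE'

Decoded = AAAAHHHHHHHHHAEEEEEE


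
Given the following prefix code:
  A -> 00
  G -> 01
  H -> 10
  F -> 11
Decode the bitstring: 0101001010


Decoding step by step:
Bits 01 -> G
Bits 01 -> G
Bits 00 -> A
Bits 10 -> H
Bits 10 -> H


Decoded message: GGAHH


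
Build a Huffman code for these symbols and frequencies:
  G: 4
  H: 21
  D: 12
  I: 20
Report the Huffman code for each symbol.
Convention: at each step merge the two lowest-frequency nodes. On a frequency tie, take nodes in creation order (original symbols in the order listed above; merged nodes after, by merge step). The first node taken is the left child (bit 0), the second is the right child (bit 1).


Huffman tree construction:
Step 1: Merge G(4) + D(12) = 16
Step 2: Merge (G+D)(16) + I(20) = 36
Step 3: Merge H(21) + ((G+D)+I)(36) = 57
Read each symbol's code off the tree from the root (left child = 0, right child = 1).

Codes:
  G: 100 (length 3)
  H: 0 (length 1)
  D: 101 (length 3)
  I: 11 (length 2)
Average code length: 109/57 = 1.9123 bits/symbol


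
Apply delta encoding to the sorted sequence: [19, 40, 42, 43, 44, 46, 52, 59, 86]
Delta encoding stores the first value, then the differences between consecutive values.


First value: 19
Deltas:
  40 - 19 = 21
  42 - 40 = 2
  43 - 42 = 1
  44 - 43 = 1
  46 - 44 = 2
  52 - 46 = 6
  59 - 52 = 7
  86 - 59 = 27


Delta encoded: [19, 21, 2, 1, 1, 2, 6, 7, 27]


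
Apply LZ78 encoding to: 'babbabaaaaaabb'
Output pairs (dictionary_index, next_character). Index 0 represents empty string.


LZ78 encoding steps:
Dictionary: {0: ''}
Step 1: w='' (idx 0), next='b' -> output (0, 'b'), add 'b' as idx 1
Step 2: w='' (idx 0), next='a' -> output (0, 'a'), add 'a' as idx 2
Step 3: w='b' (idx 1), next='b' -> output (1, 'b'), add 'bb' as idx 3
Step 4: w='a' (idx 2), next='b' -> output (2, 'b'), add 'ab' as idx 4
Step 5: w='a' (idx 2), next='a' -> output (2, 'a'), add 'aa' as idx 5
Step 6: w='aa' (idx 5), next='a' -> output (5, 'a'), add 'aaa' as idx 6
Step 7: w='ab' (idx 4), next='b' -> output (4, 'b'), add 'abb' as idx 7


Encoded: [(0, 'b'), (0, 'a'), (1, 'b'), (2, 'b'), (2, 'a'), (5, 'a'), (4, 'b')]


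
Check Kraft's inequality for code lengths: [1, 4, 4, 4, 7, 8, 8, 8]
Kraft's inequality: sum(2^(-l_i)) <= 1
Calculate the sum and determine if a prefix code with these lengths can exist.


Sum = 2^(-1) + 2^(-4) + 2^(-4) + 2^(-4) + 2^(-7) + 2^(-8) + 2^(-8) + 2^(-8)
    = 0.5 + 0.0625 + 0.0625 + 0.0625 + 0.0078125 + 0.00390625 + 0.00390625 + 0.00390625
    = 181/256 = 0.70703125
Since 0.70703125 <= 1, Kraft's inequality IS satisfied.
A prefix code with these lengths CAN exist.

Kraft sum = 0.70703125. Satisfied.


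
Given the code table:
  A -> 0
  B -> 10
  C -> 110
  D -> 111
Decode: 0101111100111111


Decoding:
0 -> A
10 -> B
111 -> D
110 -> C
0 -> A
111 -> D
111 -> D


Result: ABDCADD


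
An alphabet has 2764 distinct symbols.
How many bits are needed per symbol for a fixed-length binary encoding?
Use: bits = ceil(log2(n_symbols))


log2(2764) = 11.4325
Bracket: 2^11 = 2048 < 2764 <= 2^12 = 4096
So ceil(log2(2764)) = 12

bits = ceil(log2(2764)) = ceil(11.4325) = 12 bits


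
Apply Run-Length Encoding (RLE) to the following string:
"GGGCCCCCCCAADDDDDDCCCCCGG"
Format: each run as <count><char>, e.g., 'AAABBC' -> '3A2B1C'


Scanning runs left to right:
  i=0: run of 'G' x 3 -> '3G'
  i=3: run of 'C' x 7 -> '7C'
  i=10: run of 'A' x 2 -> '2A'
  i=12: run of 'D' x 6 -> '6D'
  i=18: run of 'C' x 5 -> '5C'
  i=23: run of 'G' x 2 -> '2G'

RLE = 3G7C2A6D5C2G


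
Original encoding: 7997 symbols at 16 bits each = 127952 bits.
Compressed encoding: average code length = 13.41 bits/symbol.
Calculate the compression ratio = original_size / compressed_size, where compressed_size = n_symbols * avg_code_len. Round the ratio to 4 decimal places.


original_size = n_symbols * orig_bits = 7997 * 16 = 127952 bits
compressed_size = n_symbols * avg_code_len = 7997 * 13.41 = 107239.77 bits
ratio = original_size / compressed_size = 127952 / 107239.77 = 1.1931

Compression ratio = 1.1931


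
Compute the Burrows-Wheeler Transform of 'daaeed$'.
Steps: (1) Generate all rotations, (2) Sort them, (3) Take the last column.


Rotations (sorted):
  0: $daaeed -> last char: d
  1: aaeed$d -> last char: d
  2: aeed$da -> last char: a
  3: d$daaee -> last char: e
  4: daaeed$ -> last char: $
  5: ed$daae -> last char: e
  6: eed$daa -> last char: a


BWT = ddae$ea


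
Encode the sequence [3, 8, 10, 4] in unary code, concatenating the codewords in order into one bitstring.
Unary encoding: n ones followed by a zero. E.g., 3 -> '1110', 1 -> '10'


Encode each number as n ones followed by a terminating 0:
  3 -> 1110 (4 bits)
  8 -> 111111110 (9 bits)
  10 -> 11111111110 (11 bits)
  4 -> 11110 (5 bits)
Total length = 4 + 9 + 11 + 5 = 29 bits.

Unary([3, 8, 10, 4]) = 11101111111101111111111011110 (29 bits)


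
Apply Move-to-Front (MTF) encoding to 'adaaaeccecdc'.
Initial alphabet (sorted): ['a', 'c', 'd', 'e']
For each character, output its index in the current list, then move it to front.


MTF encoding:
'a': index 0 in ['a', 'c', 'd', 'e'] -> ['a', 'c', 'd', 'e']
'd': index 2 in ['a', 'c', 'd', 'e'] -> ['d', 'a', 'c', 'e']
'a': index 1 in ['d', 'a', 'c', 'e'] -> ['a', 'd', 'c', 'e']
'a': index 0 in ['a', 'd', 'c', 'e'] -> ['a', 'd', 'c', 'e']
'a': index 0 in ['a', 'd', 'c', 'e'] -> ['a', 'd', 'c', 'e']
'e': index 3 in ['a', 'd', 'c', 'e'] -> ['e', 'a', 'd', 'c']
'c': index 3 in ['e', 'a', 'd', 'c'] -> ['c', 'e', 'a', 'd']
'c': index 0 in ['c', 'e', 'a', 'd'] -> ['c', 'e', 'a', 'd']
'e': index 1 in ['c', 'e', 'a', 'd'] -> ['e', 'c', 'a', 'd']
'c': index 1 in ['e', 'c', 'a', 'd'] -> ['c', 'e', 'a', 'd']
'd': index 3 in ['c', 'e', 'a', 'd'] -> ['d', 'c', 'e', 'a']
'c': index 1 in ['d', 'c', 'e', 'a'] -> ['c', 'd', 'e', 'a']


Output: [0, 2, 1, 0, 0, 3, 3, 0, 1, 1, 3, 1]


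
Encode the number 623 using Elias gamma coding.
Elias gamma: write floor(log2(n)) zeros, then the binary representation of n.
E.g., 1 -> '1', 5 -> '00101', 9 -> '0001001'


num_bits = floor(log2(623)) + 1 = 10
leading_zeros = num_bits - 1 = 9
binary(623) = 1001101111

Elias gamma(623) = '000000000' + '1001101111' = 0000000001001101111 (19 bits)


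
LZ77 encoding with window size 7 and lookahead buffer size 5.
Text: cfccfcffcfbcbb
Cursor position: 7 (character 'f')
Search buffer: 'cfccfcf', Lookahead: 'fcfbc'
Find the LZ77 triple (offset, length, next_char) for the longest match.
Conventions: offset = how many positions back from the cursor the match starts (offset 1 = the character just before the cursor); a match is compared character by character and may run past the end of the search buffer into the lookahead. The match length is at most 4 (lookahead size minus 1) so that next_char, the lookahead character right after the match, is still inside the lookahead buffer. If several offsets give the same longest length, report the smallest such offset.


Try each offset into the search buffer:
  offset=1 (pos 6, char 'f'): match length 1
  offset=2 (pos 5, char 'c'): match length 0
  offset=3 (pos 4, char 'f'): match length 3
  offset=4 (pos 3, char 'c'): match length 0
  offset=5 (pos 2, char 'c'): match length 0
  offset=6 (pos 1, char 'f'): match length 2
  offset=7 (pos 0, char 'c'): match length 0
Longest match has length 3 at offset 3.
next_char = character at position 7 + 3 = 10 -> 'b'

Best match: offset=3, length=3 (matching 'fcf' starting at position 4)
LZ77 triple: (3, 3, 'b')


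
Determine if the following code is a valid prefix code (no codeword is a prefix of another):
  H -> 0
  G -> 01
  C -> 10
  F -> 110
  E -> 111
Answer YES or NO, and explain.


Checking each pair (does one codeword prefix another?):
  H='0' vs G='01': prefix -- VIOLATION

NO -- this is NOT a valid prefix code. H (0) is a prefix of G (01).


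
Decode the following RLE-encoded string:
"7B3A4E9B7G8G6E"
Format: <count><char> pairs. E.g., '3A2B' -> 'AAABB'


Expanding each <count><char> pair:
  7B -> 'BBBBBBB'
  3A -> 'AAA'
  4E -> 'EEEE'
  9B -> 'BBBBBBBBB'
  7G -> 'GGGGGGG'
  8G -> 'GGGGGGGG'
  6E -> 'EEEEEE'

Decoded = BBBBBBBAAAEEEEBBBBBBBBBGGGGGGGGGGGGGGGEEEEEE


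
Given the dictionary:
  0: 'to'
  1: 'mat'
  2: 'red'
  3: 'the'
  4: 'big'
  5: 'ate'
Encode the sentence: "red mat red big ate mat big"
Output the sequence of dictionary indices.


Look up each word in the dictionary:
  'red' -> 2
  'mat' -> 1
  'red' -> 2
  'big' -> 4
  'ate' -> 5
  'mat' -> 1
  'big' -> 4

Encoded: [2, 1, 2, 4, 5, 1, 4]


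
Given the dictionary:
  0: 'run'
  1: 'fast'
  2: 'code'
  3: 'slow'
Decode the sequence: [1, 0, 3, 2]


Look up each index in the dictionary:
  1 -> 'fast'
  0 -> 'run'
  3 -> 'slow'
  2 -> 'code'

Decoded: "fast run slow code"


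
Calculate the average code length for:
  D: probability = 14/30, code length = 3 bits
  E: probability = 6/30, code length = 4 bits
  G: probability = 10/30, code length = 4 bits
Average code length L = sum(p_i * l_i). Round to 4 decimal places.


Weighted contributions p_i * l_i:
  D: (14/30) * 3 = 42/30
  E: (6/30) * 4 = 24/30
  G: (10/30) * 4 = 40/30
Sum = (42 + 24 + 40)/30 = 106/30

L = 106/30 = 3.5333 bits/symbol


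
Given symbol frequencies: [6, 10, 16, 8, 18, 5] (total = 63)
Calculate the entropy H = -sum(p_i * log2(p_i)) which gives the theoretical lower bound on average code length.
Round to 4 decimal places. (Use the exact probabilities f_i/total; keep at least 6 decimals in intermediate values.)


Per-symbol terms -p_i * log2(p_i) with p_i = f_i/63:
  p = 6/63 = 0.095238: log2(p) = -3.392317, -p*log2(p) = 0.323078
  p = 10/63 = 0.158730: log2(p) = -2.655352, -p*log2(p) = 0.421484
  p = 16/63 = 0.253968: log2(p) = -1.977280, -p*log2(p) = 0.502166
  p = 8/63 = 0.126984: log2(p) = -2.977280, -p*log2(p) = 0.378067
  p = 18/63 = 0.285714: log2(p) = -1.807355, -p*log2(p) = 0.516387
  p = 5/63 = 0.079365: log2(p) = -3.655352, -p*log2(p) = 0.290107
H = 0.323078 + 0.421484 + 0.502166 + 0.378067 + 0.516387 + 0.290107 = 2.431289

H = 2.4313 bits/symbol


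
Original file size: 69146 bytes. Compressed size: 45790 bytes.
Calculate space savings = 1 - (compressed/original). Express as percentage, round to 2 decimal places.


ratio = compressed/original = 45790/69146 = 0.662222
savings = 1 - ratio = 1 - 0.662222 = 0.337778
as a percentage: 0.337778 * 100 = 33.78%

Space savings = 1 - 45790/69146 = 33.78%


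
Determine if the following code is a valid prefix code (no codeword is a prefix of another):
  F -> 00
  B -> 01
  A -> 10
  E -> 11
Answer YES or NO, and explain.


Checking each pair (does one codeword prefix another?):
  F='00' vs B='01': no prefix
  F='00' vs A='10': no prefix
  F='00' vs E='11': no prefix
  B='01' vs F='00': no prefix
  B='01' vs A='10': no prefix
  B='01' vs E='11': no prefix
  A='10' vs F='00': no prefix
  A='10' vs B='01': no prefix
  A='10' vs E='11': no prefix
  E='11' vs F='00': no prefix
  E='11' vs B='01': no prefix
  E='11' vs A='10': no prefix
No violation found over all pairs.

YES -- this is a valid prefix code. No codeword is a prefix of any other codeword.


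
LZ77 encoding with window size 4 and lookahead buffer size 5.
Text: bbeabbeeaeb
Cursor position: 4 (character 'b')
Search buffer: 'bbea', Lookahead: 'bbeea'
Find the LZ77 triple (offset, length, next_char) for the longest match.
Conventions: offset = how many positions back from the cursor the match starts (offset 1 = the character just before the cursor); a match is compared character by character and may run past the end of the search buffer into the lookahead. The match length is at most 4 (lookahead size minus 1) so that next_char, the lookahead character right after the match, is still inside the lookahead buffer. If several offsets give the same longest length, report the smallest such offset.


Try each offset into the search buffer:
  offset=1 (pos 3, char 'a'): match length 0
  offset=2 (pos 2, char 'e'): match length 0
  offset=3 (pos 1, char 'b'): match length 1
  offset=4 (pos 0, char 'b'): match length 3
Longest match has length 3 at offset 4.
next_char = character at position 4 + 3 = 7 -> 'e'

Best match: offset=4, length=3 (matching 'bbe' starting at position 0)
LZ77 triple: (4, 3, 'e')


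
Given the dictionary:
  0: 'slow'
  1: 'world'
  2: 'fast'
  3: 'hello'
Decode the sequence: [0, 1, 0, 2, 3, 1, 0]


Look up each index in the dictionary:
  0 -> 'slow'
  1 -> 'world'
  0 -> 'slow'
  2 -> 'fast'
  3 -> 'hello'
  1 -> 'world'
  0 -> 'slow'

Decoded: "slow world slow fast hello world slow"


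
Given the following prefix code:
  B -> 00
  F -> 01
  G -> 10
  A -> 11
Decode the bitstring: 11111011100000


Decoding step by step:
Bits 11 -> A
Bits 11 -> A
Bits 10 -> G
Bits 11 -> A
Bits 10 -> G
Bits 00 -> B
Bits 00 -> B


Decoded message: AAGAGBB


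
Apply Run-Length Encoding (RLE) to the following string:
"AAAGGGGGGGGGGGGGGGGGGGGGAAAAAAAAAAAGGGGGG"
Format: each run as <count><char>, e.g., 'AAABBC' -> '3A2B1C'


Scanning runs left to right:
  i=0: run of 'A' x 3 -> '3A'
  i=3: run of 'G' x 21 -> '21G'
  i=24: run of 'A' x 11 -> '11A'
  i=35: run of 'G' x 6 -> '6G'

RLE = 3A21G11A6G


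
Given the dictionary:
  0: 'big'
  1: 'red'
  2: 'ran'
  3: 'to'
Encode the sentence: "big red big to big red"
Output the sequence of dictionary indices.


Look up each word in the dictionary:
  'big' -> 0
  'red' -> 1
  'big' -> 0
  'to' -> 3
  'big' -> 0
  'red' -> 1

Encoded: [0, 1, 0, 3, 0, 1]


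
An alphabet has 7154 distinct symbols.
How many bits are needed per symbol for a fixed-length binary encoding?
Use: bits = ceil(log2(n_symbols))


log2(7154) = 12.8045
Bracket: 2^12 = 4096 < 7154 <= 2^13 = 8192
So ceil(log2(7154)) = 13

bits = ceil(log2(7154)) = ceil(12.8045) = 13 bits


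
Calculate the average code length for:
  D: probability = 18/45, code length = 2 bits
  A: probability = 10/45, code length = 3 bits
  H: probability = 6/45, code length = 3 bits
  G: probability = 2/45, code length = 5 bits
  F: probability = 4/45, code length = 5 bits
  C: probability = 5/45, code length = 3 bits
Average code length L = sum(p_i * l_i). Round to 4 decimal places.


Weighted contributions p_i * l_i:
  D: (18/45) * 2 = 36/45
  A: (10/45) * 3 = 30/45
  H: (6/45) * 3 = 18/45
  G: (2/45) * 5 = 10/45
  F: (4/45) * 5 = 20/45
  C: (5/45) * 3 = 15/45
Sum = (36 + 30 + 18 + 10 + 20 + 15)/45 = 129/45

L = 129/45 = 2.8667 bits/symbol


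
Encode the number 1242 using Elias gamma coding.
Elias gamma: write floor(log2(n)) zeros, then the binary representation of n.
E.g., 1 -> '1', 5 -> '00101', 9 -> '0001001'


num_bits = floor(log2(1242)) + 1 = 11
leading_zeros = num_bits - 1 = 10
binary(1242) = 10011011010

Elias gamma(1242) = '0000000000' + '10011011010' = 000000000010011011010 (21 bits)


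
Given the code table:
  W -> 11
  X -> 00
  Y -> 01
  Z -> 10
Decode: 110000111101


Decoding:
11 -> W
00 -> X
00 -> X
11 -> W
11 -> W
01 -> Y


Result: WXXWWY


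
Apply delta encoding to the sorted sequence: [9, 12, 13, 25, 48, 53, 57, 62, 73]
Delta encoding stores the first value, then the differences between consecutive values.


First value: 9
Deltas:
  12 - 9 = 3
  13 - 12 = 1
  25 - 13 = 12
  48 - 25 = 23
  53 - 48 = 5
  57 - 53 = 4
  62 - 57 = 5
  73 - 62 = 11


Delta encoded: [9, 3, 1, 12, 23, 5, 4, 5, 11]


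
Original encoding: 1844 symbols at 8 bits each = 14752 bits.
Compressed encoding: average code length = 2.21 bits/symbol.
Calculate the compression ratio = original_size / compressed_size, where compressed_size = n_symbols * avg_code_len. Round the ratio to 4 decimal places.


original_size = n_symbols * orig_bits = 1844 * 8 = 14752 bits
compressed_size = n_symbols * avg_code_len = 1844 * 2.21 = 4075.24 bits
ratio = original_size / compressed_size = 14752 / 4075.24 = 3.6199

Compression ratio = 3.6199


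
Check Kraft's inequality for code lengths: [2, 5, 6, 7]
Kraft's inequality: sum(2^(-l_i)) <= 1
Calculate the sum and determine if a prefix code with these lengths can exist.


Sum = 2^(-2) + 2^(-5) + 2^(-6) + 2^(-7)
    = 0.25 + 0.03125 + 0.015625 + 0.0078125
    = 39/128 = 0.3046875
Since 0.3046875 <= 1, Kraft's inequality IS satisfied.
A prefix code with these lengths CAN exist.

Kraft sum = 0.3046875. Satisfied.


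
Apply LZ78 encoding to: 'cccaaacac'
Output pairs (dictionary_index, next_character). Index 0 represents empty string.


LZ78 encoding steps:
Dictionary: {0: ''}
Step 1: w='' (idx 0), next='c' -> output (0, 'c'), add 'c' as idx 1
Step 2: w='c' (idx 1), next='c' -> output (1, 'c'), add 'cc' as idx 2
Step 3: w='' (idx 0), next='a' -> output (0, 'a'), add 'a' as idx 3
Step 4: w='a' (idx 3), next='a' -> output (3, 'a'), add 'aa' as idx 4
Step 5: w='c' (idx 1), next='a' -> output (1, 'a'), add 'ca' as idx 5
Step 6: w='c' (idx 1), end of input -> output (1, '')


Encoded: [(0, 'c'), (1, 'c'), (0, 'a'), (3, 'a'), (1, 'a'), (1, '')]


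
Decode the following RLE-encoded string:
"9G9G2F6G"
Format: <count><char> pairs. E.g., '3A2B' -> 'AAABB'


Expanding each <count><char> pair:
  9G -> 'GGGGGGGGG'
  9G -> 'GGGGGGGGG'
  2F -> 'FF'
  6G -> 'GGGGGG'

Decoded = GGGGGGGGGGGGGGGGGGFFGGGGGG


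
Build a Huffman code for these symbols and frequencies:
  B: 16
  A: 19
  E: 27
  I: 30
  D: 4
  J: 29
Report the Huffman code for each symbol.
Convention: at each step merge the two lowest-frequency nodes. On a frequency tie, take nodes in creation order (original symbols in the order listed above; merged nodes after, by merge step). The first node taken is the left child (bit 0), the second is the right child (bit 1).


Huffman tree construction:
Step 1: Merge D(4) + B(16) = 20
Step 2: Merge A(19) + (D+B)(20) = 39
Step 3: Merge E(27) + J(29) = 56
Step 4: Merge I(30) + (A+(D+B))(39) = 69
Step 5: Merge (E+J)(56) + (I+(A+(D+B)))(69) = 125
Read each symbol's code off the tree from the root (left child = 0, right child = 1).

Codes:
  B: 1111 (length 4)
  A: 110 (length 3)
  E: 00 (length 2)
  I: 10 (length 2)
  D: 1110 (length 4)
  J: 01 (length 2)
Average code length: 309/125 = 2.4720 bits/symbol


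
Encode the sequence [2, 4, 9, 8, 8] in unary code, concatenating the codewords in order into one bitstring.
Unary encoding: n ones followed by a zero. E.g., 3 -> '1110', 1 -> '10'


Encode each number as n ones followed by a terminating 0:
  2 -> 110 (3 bits)
  4 -> 11110 (5 bits)
  9 -> 1111111110 (10 bits)
  8 -> 111111110 (9 bits)
  8 -> 111111110 (9 bits)
Total length = 3 + 5 + 10 + 9 + 9 = 36 bits.

Unary([2, 4, 9, 8, 8]) = 110111101111111110111111110111111110 (36 bits)


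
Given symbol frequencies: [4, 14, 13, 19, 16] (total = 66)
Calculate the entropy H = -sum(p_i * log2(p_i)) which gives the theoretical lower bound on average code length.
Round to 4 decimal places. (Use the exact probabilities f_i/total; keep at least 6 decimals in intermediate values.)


Per-symbol terms -p_i * log2(p_i) with p_i = f_i/66:
  p = 4/66 = 0.060606: log2(p) = -4.044394, -p*log2(p) = 0.245115
  p = 14/66 = 0.212121: log2(p) = -2.237039, -p*log2(p) = 0.474523
  p = 13/66 = 0.196970: log2(p) = -2.343954, -p*log2(p) = 0.461688
  p = 19/66 = 0.287879: log2(p) = -1.796467, -p*log2(p) = 0.517165
  p = 16/66 = 0.242424: log2(p) = -2.044394, -p*log2(p) = 0.495611
H = 0.245115 + 0.474523 + 0.461688 + 0.517165 + 0.495611 = 2.194102

H = 2.1941 bits/symbol


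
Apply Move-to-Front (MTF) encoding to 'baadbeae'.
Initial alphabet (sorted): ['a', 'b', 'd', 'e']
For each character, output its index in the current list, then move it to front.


MTF encoding:
'b': index 1 in ['a', 'b', 'd', 'e'] -> ['b', 'a', 'd', 'e']
'a': index 1 in ['b', 'a', 'd', 'e'] -> ['a', 'b', 'd', 'e']
'a': index 0 in ['a', 'b', 'd', 'e'] -> ['a', 'b', 'd', 'e']
'd': index 2 in ['a', 'b', 'd', 'e'] -> ['d', 'a', 'b', 'e']
'b': index 2 in ['d', 'a', 'b', 'e'] -> ['b', 'd', 'a', 'e']
'e': index 3 in ['b', 'd', 'a', 'e'] -> ['e', 'b', 'd', 'a']
'a': index 3 in ['e', 'b', 'd', 'a'] -> ['a', 'e', 'b', 'd']
'e': index 1 in ['a', 'e', 'b', 'd'] -> ['e', 'a', 'b', 'd']


Output: [1, 1, 0, 2, 2, 3, 3, 1]


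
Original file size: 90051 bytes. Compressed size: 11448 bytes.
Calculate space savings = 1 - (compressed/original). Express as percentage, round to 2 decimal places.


ratio = compressed/original = 11448/90051 = 0.127128
savings = 1 - ratio = 1 - 0.127128 = 0.872872
as a percentage: 0.872872 * 100 = 87.29%

Space savings = 1 - 11448/90051 = 87.29%


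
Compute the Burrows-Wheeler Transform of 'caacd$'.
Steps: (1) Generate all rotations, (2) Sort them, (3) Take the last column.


Rotations (sorted):
  0: $caacd -> last char: d
  1: aacd$c -> last char: c
  2: acd$ca -> last char: a
  3: caacd$ -> last char: $
  4: cd$caa -> last char: a
  5: d$caac -> last char: c


BWT = dca$ac


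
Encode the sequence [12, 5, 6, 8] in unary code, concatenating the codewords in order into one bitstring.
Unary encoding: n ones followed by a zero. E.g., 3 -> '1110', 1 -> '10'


Encode each number as n ones followed by a terminating 0:
  12 -> 1111111111110 (13 bits)
  5 -> 111110 (6 bits)
  6 -> 1111110 (7 bits)
  8 -> 111111110 (9 bits)
Total length = 13 + 6 + 7 + 9 = 35 bits.

Unary([12, 5, 6, 8]) = 11111111111101111101111110111111110 (35 bits)


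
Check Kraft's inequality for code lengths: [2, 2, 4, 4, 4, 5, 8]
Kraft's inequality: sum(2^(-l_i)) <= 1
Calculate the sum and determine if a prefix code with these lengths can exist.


Sum = 2^(-2) + 2^(-2) + 2^(-4) + 2^(-4) + 2^(-4) + 2^(-5) + 2^(-8)
    = 0.25 + 0.25 + 0.0625 + 0.0625 + 0.0625 + 0.03125 + 0.00390625
    = 185/256 = 0.72265625
Since 0.72265625 <= 1, Kraft's inequality IS satisfied.
A prefix code with these lengths CAN exist.

Kraft sum = 0.72265625. Satisfied.


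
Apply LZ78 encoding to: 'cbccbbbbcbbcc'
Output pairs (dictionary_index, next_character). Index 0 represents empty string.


LZ78 encoding steps:
Dictionary: {0: ''}
Step 1: w='' (idx 0), next='c' -> output (0, 'c'), add 'c' as idx 1
Step 2: w='' (idx 0), next='b' -> output (0, 'b'), add 'b' as idx 2
Step 3: w='c' (idx 1), next='c' -> output (1, 'c'), add 'cc' as idx 3
Step 4: w='b' (idx 2), next='b' -> output (2, 'b'), add 'bb' as idx 4
Step 5: w='bb' (idx 4), next='c' -> output (4, 'c'), add 'bbc' as idx 5
Step 6: w='bbc' (idx 5), next='c' -> output (5, 'c'), add 'bbcc' as idx 6


Encoded: [(0, 'c'), (0, 'b'), (1, 'c'), (2, 'b'), (4, 'c'), (5, 'c')]


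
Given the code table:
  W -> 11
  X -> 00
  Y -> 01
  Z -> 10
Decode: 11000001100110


Decoding:
11 -> W
00 -> X
00 -> X
01 -> Y
10 -> Z
01 -> Y
10 -> Z


Result: WXXYZYZ


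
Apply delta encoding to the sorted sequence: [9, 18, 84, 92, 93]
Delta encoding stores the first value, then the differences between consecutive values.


First value: 9
Deltas:
  18 - 9 = 9
  84 - 18 = 66
  92 - 84 = 8
  93 - 92 = 1


Delta encoded: [9, 9, 66, 8, 1]


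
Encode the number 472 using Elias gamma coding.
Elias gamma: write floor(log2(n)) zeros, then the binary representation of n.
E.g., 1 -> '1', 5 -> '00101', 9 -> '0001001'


num_bits = floor(log2(472)) + 1 = 9
leading_zeros = num_bits - 1 = 8
binary(472) = 111011000

Elias gamma(472) = '00000000' + '111011000' = 00000000111011000 (17 bits)


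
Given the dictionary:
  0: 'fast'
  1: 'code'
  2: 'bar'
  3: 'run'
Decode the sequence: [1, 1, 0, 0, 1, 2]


Look up each index in the dictionary:
  1 -> 'code'
  1 -> 'code'
  0 -> 'fast'
  0 -> 'fast'
  1 -> 'code'
  2 -> 'bar'

Decoded: "code code fast fast code bar"


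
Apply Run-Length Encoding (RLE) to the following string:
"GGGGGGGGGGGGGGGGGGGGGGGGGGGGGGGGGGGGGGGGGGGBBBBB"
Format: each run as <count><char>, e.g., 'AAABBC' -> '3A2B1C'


Scanning runs left to right:
  i=0: run of 'G' x 43 -> '43G'
  i=43: run of 'B' x 5 -> '5B'

RLE = 43G5B


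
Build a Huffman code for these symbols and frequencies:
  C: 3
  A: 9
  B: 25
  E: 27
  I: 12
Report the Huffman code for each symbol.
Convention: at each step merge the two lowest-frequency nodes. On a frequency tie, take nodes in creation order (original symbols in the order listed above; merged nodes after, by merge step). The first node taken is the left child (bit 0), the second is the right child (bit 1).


Huffman tree construction:
Step 1: Merge C(3) + A(9) = 12
Step 2: Merge I(12) + (C+A)(12) = 24
Step 3: Merge (I+(C+A))(24) + B(25) = 49
Step 4: Merge E(27) + ((I+(C+A))+B)(49) = 76
Read each symbol's code off the tree from the root (left child = 0, right child = 1).

Codes:
  C: 1010 (length 4)
  A: 1011 (length 4)
  B: 11 (length 2)
  E: 0 (length 1)
  I: 100 (length 3)
Average code length: 161/76 = 2.1184 bits/symbol


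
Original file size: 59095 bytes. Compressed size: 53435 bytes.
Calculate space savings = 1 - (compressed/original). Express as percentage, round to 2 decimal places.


ratio = compressed/original = 53435/59095 = 0.904222
savings = 1 - ratio = 1 - 0.904222 = 0.095778
as a percentage: 0.095778 * 100 = 9.58%

Space savings = 1 - 53435/59095 = 9.58%


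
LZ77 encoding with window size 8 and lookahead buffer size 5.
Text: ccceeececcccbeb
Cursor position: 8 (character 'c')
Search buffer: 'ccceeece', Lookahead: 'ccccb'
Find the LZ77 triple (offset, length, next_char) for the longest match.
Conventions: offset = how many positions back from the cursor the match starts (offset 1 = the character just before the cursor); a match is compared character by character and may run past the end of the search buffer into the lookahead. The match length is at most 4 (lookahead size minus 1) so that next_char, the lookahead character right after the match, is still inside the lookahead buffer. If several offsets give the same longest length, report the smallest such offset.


Try each offset into the search buffer:
  offset=1 (pos 7, char 'e'): match length 0
  offset=2 (pos 6, char 'c'): match length 1
  offset=3 (pos 5, char 'e'): match length 0
  offset=4 (pos 4, char 'e'): match length 0
  offset=5 (pos 3, char 'e'): match length 0
  offset=6 (pos 2, char 'c'): match length 1
  offset=7 (pos 1, char 'c'): match length 2
  offset=8 (pos 0, char 'c'): match length 3
Longest match has length 3 at offset 8.
next_char = character at position 8 + 3 = 11 -> 'c'

Best match: offset=8, length=3 (matching 'ccc' starting at position 0)
LZ77 triple: (8, 3, 'c')


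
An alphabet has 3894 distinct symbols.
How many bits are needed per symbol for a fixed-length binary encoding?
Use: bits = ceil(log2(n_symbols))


log2(3894) = 11.927
Bracket: 2^11 = 2048 < 3894 <= 2^12 = 4096
So ceil(log2(3894)) = 12

bits = ceil(log2(3894)) = ceil(11.927) = 12 bits


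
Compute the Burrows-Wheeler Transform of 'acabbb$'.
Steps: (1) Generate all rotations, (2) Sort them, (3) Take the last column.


Rotations (sorted):
  0: $acabbb -> last char: b
  1: abbb$ac -> last char: c
  2: acabbb$ -> last char: $
  3: b$acabb -> last char: b
  4: bb$acab -> last char: b
  5: bbb$aca -> last char: a
  6: cabbb$a -> last char: a


BWT = bc$bbaa


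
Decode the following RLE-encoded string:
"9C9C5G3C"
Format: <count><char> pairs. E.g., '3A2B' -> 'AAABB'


Expanding each <count><char> pair:
  9C -> 'CCCCCCCCC'
  9C -> 'CCCCCCCCC'
  5G -> 'GGGGG'
  3C -> 'CCC'

Decoded = CCCCCCCCCCCCCCCCCCGGGGGCCC


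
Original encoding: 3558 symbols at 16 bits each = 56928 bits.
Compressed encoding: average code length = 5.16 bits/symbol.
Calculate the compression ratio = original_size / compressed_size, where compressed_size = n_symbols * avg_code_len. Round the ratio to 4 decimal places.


original_size = n_symbols * orig_bits = 3558 * 16 = 56928 bits
compressed_size = n_symbols * avg_code_len = 3558 * 5.16 = 18359.28 bits
ratio = original_size / compressed_size = 56928 / 18359.28 = 3.1008

Compression ratio = 3.1008


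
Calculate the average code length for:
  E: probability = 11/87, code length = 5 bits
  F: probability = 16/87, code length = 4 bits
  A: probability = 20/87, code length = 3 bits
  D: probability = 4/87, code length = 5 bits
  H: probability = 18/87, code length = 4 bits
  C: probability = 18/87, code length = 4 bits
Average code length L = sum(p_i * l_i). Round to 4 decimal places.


Weighted contributions p_i * l_i:
  E: (11/87) * 5 = 55/87
  F: (16/87) * 4 = 64/87
  A: (20/87) * 3 = 60/87
  D: (4/87) * 5 = 20/87
  H: (18/87) * 4 = 72/87
  C: (18/87) * 4 = 72/87
Sum = (55 + 64 + 60 + 20 + 72 + 72)/87 = 343/87

L = 343/87 = 3.9425 bits/symbol


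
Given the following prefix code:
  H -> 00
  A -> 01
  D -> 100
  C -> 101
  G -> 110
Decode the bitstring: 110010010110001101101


Decoding step by step:
Bits 110 -> G
Bits 01 -> A
Bits 00 -> H
Bits 101 -> C
Bits 100 -> D
Bits 01 -> A
Bits 101 -> C
Bits 101 -> C


Decoded message: GAHCDACC


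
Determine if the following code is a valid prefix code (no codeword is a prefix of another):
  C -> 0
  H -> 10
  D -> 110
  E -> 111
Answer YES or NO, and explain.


Checking each pair (does one codeword prefix another?):
  C='0' vs H='10': no prefix
  C='0' vs D='110': no prefix
  C='0' vs E='111': no prefix
  H='10' vs C='0': no prefix
  H='10' vs D='110': no prefix
  H='10' vs E='111': no prefix
  D='110' vs C='0': no prefix
  D='110' vs H='10': no prefix
  D='110' vs E='111': no prefix
  E='111' vs C='0': no prefix
  E='111' vs H='10': no prefix
  E='111' vs D='110': no prefix
No violation found over all pairs.

YES -- this is a valid prefix code. No codeword is a prefix of any other codeword.


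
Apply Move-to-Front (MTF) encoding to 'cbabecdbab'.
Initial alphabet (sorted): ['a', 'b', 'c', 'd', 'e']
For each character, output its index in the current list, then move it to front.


MTF encoding:
'c': index 2 in ['a', 'b', 'c', 'd', 'e'] -> ['c', 'a', 'b', 'd', 'e']
'b': index 2 in ['c', 'a', 'b', 'd', 'e'] -> ['b', 'c', 'a', 'd', 'e']
'a': index 2 in ['b', 'c', 'a', 'd', 'e'] -> ['a', 'b', 'c', 'd', 'e']
'b': index 1 in ['a', 'b', 'c', 'd', 'e'] -> ['b', 'a', 'c', 'd', 'e']
'e': index 4 in ['b', 'a', 'c', 'd', 'e'] -> ['e', 'b', 'a', 'c', 'd']
'c': index 3 in ['e', 'b', 'a', 'c', 'd'] -> ['c', 'e', 'b', 'a', 'd']
'd': index 4 in ['c', 'e', 'b', 'a', 'd'] -> ['d', 'c', 'e', 'b', 'a']
'b': index 3 in ['d', 'c', 'e', 'b', 'a'] -> ['b', 'd', 'c', 'e', 'a']
'a': index 4 in ['b', 'd', 'c', 'e', 'a'] -> ['a', 'b', 'd', 'c', 'e']
'b': index 1 in ['a', 'b', 'd', 'c', 'e'] -> ['b', 'a', 'd', 'c', 'e']


Output: [2, 2, 2, 1, 4, 3, 4, 3, 4, 1]


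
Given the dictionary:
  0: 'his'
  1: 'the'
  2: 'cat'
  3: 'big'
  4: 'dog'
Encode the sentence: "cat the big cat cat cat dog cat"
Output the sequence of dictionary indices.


Look up each word in the dictionary:
  'cat' -> 2
  'the' -> 1
  'big' -> 3
  'cat' -> 2
  'cat' -> 2
  'cat' -> 2
  'dog' -> 4
  'cat' -> 2

Encoded: [2, 1, 3, 2, 2, 2, 4, 2]


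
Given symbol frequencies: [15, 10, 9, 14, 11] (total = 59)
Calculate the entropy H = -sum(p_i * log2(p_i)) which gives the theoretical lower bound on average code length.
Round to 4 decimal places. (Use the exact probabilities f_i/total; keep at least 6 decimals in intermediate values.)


Per-symbol terms -p_i * log2(p_i) with p_i = f_i/59:
  p = 15/59 = 0.254237: log2(p) = -1.975752, -p*log2(p) = 0.502310
  p = 10/59 = 0.169492: log2(p) = -2.560715, -p*log2(p) = 0.434019
  p = 9/59 = 0.152542: log2(p) = -2.712718, -p*log2(p) = 0.413804
  p = 14/59 = 0.237288: log2(p) = -2.075288, -p*log2(p) = 0.492441
  p = 11/59 = 0.186441: log2(p) = -2.423211, -p*log2(p) = 0.451785
H = 0.502310 + 0.434019 + 0.413804 + 0.492441 + 0.451785 = 2.294359

H = 2.2944 bits/symbol
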